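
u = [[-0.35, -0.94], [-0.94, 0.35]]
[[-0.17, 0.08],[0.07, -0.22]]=u@[[-0.01, 0.18], [0.18, -0.15]]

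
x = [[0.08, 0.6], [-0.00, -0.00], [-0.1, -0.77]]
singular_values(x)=[0.98, 0.0]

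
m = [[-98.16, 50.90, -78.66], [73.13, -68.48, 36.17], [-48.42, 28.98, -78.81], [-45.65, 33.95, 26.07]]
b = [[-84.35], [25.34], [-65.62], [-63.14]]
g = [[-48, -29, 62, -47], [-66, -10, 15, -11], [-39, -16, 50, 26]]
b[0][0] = -84.35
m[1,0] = 73.13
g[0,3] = -47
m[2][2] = -78.81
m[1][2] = 36.17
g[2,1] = -16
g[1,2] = 15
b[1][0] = 25.34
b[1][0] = 25.34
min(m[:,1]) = -68.48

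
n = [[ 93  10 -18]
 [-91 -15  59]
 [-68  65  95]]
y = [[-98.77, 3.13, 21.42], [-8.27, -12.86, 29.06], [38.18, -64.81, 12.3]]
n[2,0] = -68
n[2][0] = -68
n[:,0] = [93, -91, -68]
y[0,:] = [-98.77, 3.13, 21.42]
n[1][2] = 59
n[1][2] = 59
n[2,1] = 65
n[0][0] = 93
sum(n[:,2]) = 136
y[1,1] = -12.86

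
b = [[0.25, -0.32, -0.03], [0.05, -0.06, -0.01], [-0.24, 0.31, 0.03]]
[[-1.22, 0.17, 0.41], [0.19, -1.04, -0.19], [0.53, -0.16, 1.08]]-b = [[-1.47, 0.49, 0.44], [0.14, -0.98, -0.18], [0.77, -0.47, 1.05]]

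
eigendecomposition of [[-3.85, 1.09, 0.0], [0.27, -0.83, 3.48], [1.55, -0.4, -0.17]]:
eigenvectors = [[-0.84, -0.42, -0.27], [-0.41, -0.88, -0.94], [0.36, 0.21, -0.21]]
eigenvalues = [-3.31, -1.55, 0.01]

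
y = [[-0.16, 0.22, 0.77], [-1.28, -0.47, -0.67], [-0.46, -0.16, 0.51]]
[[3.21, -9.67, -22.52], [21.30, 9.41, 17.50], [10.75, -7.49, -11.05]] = y @ [[-14.80,  -1.81,  5.12], [-11.07,  5.65,  -18.56], [4.25,  -14.55,  -22.88]]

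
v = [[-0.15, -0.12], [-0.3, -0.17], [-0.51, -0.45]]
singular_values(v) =[0.78, 0.06]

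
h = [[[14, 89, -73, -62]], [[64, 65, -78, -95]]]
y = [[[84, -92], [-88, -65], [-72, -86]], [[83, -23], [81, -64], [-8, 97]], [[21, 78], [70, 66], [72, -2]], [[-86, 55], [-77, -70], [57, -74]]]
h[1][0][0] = 64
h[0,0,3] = -62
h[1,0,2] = -78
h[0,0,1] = 89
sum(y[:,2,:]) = -16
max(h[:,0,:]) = 89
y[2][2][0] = 72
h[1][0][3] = -95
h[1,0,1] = 65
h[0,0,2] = -73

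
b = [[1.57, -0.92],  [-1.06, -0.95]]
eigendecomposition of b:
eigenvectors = [[0.94, 0.31],[-0.35, 0.95]]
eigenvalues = [1.91, -1.29]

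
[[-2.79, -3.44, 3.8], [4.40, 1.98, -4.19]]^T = [[-2.79, 4.4], [-3.44, 1.98], [3.8, -4.19]]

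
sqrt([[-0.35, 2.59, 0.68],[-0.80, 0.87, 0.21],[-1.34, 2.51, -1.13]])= [[0.63-0.05j, 1.29+0.30j, 0.38-0.21j], [(-0.41-0.04j), (1.22+0.24j), 0.13-0.17j], [-0.71+0.20j, 1.46-1.33j, (0.1+0.94j)]]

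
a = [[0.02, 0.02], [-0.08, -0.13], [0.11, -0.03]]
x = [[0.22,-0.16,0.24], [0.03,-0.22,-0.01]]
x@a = [[0.04, 0.02], [0.02, 0.03]]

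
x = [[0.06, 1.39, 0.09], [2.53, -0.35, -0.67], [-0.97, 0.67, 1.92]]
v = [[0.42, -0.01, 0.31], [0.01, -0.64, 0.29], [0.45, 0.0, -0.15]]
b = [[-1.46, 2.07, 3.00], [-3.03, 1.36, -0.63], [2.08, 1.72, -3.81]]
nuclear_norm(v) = 1.63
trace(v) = -0.37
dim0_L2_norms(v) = [0.62, 0.64, 0.45]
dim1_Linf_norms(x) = [1.39, 2.53, 1.92]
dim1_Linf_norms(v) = [0.42, 0.64, 0.45]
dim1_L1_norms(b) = [6.53, 5.02, 7.61]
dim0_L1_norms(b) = [6.57, 5.15, 7.44]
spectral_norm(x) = 3.20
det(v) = 0.13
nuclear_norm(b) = 11.37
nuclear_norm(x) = 5.91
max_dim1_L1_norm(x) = 3.56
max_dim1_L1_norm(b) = 7.61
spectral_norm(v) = 0.73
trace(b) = -3.91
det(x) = -5.74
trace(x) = 1.63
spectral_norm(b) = 5.57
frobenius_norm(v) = 1.00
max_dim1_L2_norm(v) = 0.7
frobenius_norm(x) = 3.74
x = v @ b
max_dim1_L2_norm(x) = 2.64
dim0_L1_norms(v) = [0.88, 0.65, 0.75]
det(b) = -44.75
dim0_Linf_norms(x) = [2.53, 1.39, 1.92]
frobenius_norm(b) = 6.97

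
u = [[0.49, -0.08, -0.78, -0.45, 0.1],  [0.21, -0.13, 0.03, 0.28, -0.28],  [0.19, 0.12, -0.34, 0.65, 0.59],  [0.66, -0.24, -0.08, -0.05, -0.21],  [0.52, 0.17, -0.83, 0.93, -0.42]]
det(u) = -0.05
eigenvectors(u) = [[-0.60+0.00j, -0.60-0.00j, -0.10+0.23j, -0.10-0.23j, -0.35+0.00j],  [-0.01+0.09j, (-0.01-0.09j), (-0.1-0.23j), -0.10+0.23j, (-0.89+0j)],  [(-0.06+0.54j), -0.06-0.54j, -0.04+0.54j, -0.04-0.54j, -0.25+0.00j],  [-0.23+0.26j, -0.23-0.26j, (0.1-0.21j), (0.1+0.21j), (0.15+0j)],  [-0.41+0.21j, (-0.41-0.21j), (-0.73+0j), -0.73-0.00j, 0.02+0.00j]]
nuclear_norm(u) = 4.12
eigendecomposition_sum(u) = [[0.34+0.28j,(-0.1-0.05j),-0.30-0.00j,(-0.3+0.37j),(-0.06+0.02j)],[0.05-0.04j,-0.01+0.01j,-0.01+0.04j,(0.05+0.05j),0.00+0.01j],[0.28-0.28j,(-0.05+0.09j),(-0.03+0.27j),0.30+0.30j,(0.01+0.05j)],[(0.25-0.04j),-0.06+0.02j,-0.12+0.13j,(0.04+0.27j),(-0.01+0.03j)],[(0.33+0.07j),-0.09+0.00j,-0.21+0.11j,-0.07+0.36j,-0.03+0.03j]] + [[(0.34-0.28j), -0.10+0.05j, -0.30+0.00j, -0.30-0.37j, -0.06-0.02j],[(0.05+0.04j), (-0.01-0.01j), (-0.01-0.04j), 0.05-0.05j, -0.01j],[0.28+0.28j, (-0.05-0.09j), -0.03-0.27j, 0.30-0.30j, 0.01-0.05j],[0.25+0.04j, -0.06-0.02j, -0.12-0.13j, 0.04-0.27j, (-0.01-0.03j)],[(0.33-0.07j), -0.09-0.00j, (-0.21-0.11j), (-0.07-0.36j), -0.03-0.03j]] + [[(-0.09-0.01j), 0.07-0.03j, (-0.08+0.04j), 0.07-0.17j, (0.1+0.11j)],  [(0.07-0.06j), -0.02+0.07j, (0.03-0.09j), 0.08+0.16j, -0.15-0.00j],  [-0.19+0.04j, 0.12-0.12j, (-0.14+0.14j), (0.02-0.39j), (0.28+0.15j)],  [(0.08+0.01j), -0.07+0.03j, 0.08-0.04j, -0.07+0.15j, -0.09-0.10j],  [-0.07-0.25j, 0.17+0.15j, (-0.21-0.17j), (0.54-0.02j), (-0.18+0.4j)]] + [[(-0.09+0.01j), (0.07+0.03j), -0.08-0.04j, (0.07+0.17j), 0.10-0.11j], [0.07+0.06j, (-0.02-0.07j), 0.03+0.09j, 0.08-0.16j, -0.15+0.00j], [(-0.19-0.04j), 0.12+0.12j, (-0.14-0.14j), 0.02+0.39j, 0.28-0.15j], [0.08-0.01j, (-0.07-0.03j), 0.08+0.04j, -0.07-0.15j, -0.09+0.10j], [-0.07+0.25j, (0.17-0.15j), -0.21+0.17j, (0.54+0.02j), (-0.18-0.4j)]] + [[-0.01-0.00j, -0.03-0.00j, (-0-0j), 0.01+0.00j, (0.01+0j)],  [-0.02-0.00j, (-0.06-0j), (-0.01-0j), 0.03+0.00j, 0.02+0.00j],  [(-0.01-0j), -0.02-0.00j, -0.00-0.00j, 0.01+0.00j, 0.00+0.00j],  [0j, (0.01+0j), 0j, -0.00-0.00j, (-0-0j)],  [0j, 0.00+0.00j, 0.00+0.00j, (-0-0j), -0.00-0.00j]]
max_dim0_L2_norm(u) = 1.25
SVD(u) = [[-0.29, -0.79, 0.42, 0.2, -0.27], [-0.16, 0.07, -0.42, -0.24, -0.86], [-0.37, 0.4, 0.67, -0.49, -0.09], [-0.22, -0.42, -0.35, -0.71, 0.38], [-0.84, 0.2, -0.27, 0.39, 0.2]] @ diag([1.6475321433507373, 1.059339178278348, 0.8357795381373245, 0.5080082046383948, 0.0730655160914988]) @ [[-0.50, -0.05, 0.64, -0.56, 0.12], [-0.44, 0.22, 0.33, 0.79, 0.13], [-0.15, 0.17, -0.37, -0.12, 0.89], [-0.62, 0.38, -0.52, -0.16, -0.42], [0.38, 0.88, 0.25, -0.14, -0.01]]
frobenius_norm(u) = 2.19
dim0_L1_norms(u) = [2.07, 0.74, 2.06, 2.36, 1.6]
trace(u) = -0.45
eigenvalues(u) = [(0.31+0.87j), (0.31-0.87j), (-0.5+0.76j), (-0.5-0.76j), (-0.08+0j)]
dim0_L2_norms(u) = [1.01, 0.35, 1.19, 1.25, 0.81]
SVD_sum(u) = [[0.24,0.03,-0.31,0.27,-0.06], [0.14,0.01,-0.17,0.15,-0.03], [0.31,0.03,-0.4,0.35,-0.07], [0.19,0.02,-0.24,0.21,-0.04], [0.69,0.07,-0.89,0.77,-0.16]] + [[0.37, -0.19, -0.28, -0.66, -0.11], [-0.03, 0.02, 0.02, 0.06, 0.01], [-0.19, 0.09, 0.14, 0.33, 0.06], [0.20, -0.10, -0.15, -0.35, -0.06], [-0.09, 0.05, 0.07, 0.16, 0.03]] + [[-0.05, 0.06, -0.13, -0.04, 0.31], [0.05, -0.06, 0.13, 0.04, -0.31], [-0.09, 0.09, -0.21, -0.07, 0.50], [0.04, -0.05, 0.11, 0.04, -0.26], [0.03, -0.04, 0.09, 0.03, -0.2]] + [[-0.06, 0.04, -0.05, -0.02, -0.04],[0.08, -0.05, 0.06, 0.02, 0.05],[0.15, -0.09, 0.13, 0.04, 0.1],[0.22, -0.14, 0.19, 0.06, 0.15],[-0.12, 0.07, -0.1, -0.03, -0.08]] + [[-0.01, -0.02, -0.0, 0.00, 0.00], [-0.02, -0.06, -0.02, 0.01, 0.00], [-0.00, -0.01, -0.00, 0.00, 0.00], [0.01, 0.02, 0.01, -0.00, -0.00], [0.01, 0.01, 0.0, -0.00, -0.00]]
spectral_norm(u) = 1.65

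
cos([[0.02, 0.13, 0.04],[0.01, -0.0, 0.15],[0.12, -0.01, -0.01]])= [[1.00, -0.0, -0.01], [-0.01, 1.00, 0.00], [-0.0, -0.01, 1.0]]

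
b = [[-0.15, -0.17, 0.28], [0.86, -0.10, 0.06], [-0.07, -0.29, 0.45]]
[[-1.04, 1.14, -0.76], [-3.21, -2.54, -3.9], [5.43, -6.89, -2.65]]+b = [[-1.19, 0.97, -0.48], [-2.35, -2.64, -3.84], [5.36, -7.18, -2.20]]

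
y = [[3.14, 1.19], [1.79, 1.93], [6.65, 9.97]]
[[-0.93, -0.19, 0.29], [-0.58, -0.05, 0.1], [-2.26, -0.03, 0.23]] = y @ [[-0.28,-0.08,0.11], [-0.04,0.05,-0.05]]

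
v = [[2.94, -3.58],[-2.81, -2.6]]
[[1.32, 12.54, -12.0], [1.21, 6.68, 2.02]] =v@ [[-0.05, 0.49, -2.17],  [-0.41, -3.10, 1.57]]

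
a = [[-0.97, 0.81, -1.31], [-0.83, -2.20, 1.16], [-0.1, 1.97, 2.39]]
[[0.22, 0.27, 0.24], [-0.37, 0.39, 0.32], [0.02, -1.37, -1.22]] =a @ [[-0.00, -0.1, -0.08], [0.12, -0.31, -0.27], [-0.09, -0.32, -0.29]]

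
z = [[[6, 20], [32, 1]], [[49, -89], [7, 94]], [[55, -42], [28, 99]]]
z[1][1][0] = 7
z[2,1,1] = 99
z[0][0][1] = 20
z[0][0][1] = 20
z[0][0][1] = 20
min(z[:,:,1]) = -89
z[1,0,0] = 49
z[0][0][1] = 20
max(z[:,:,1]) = 99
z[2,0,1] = -42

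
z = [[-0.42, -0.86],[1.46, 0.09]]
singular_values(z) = [1.57, 0.78]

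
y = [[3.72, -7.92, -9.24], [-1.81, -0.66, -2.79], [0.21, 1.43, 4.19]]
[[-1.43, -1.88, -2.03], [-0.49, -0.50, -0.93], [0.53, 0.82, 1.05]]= y @ [[0.11,-0.03,0.15], [0.15,-0.01,0.07], [0.07,0.2,0.22]]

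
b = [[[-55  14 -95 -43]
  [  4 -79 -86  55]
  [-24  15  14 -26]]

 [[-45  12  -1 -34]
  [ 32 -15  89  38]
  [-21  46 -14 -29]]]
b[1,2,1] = 46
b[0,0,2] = -95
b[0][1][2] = -86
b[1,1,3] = 38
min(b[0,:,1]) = -79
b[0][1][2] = -86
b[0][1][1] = -79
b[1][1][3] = 38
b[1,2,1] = 46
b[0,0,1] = 14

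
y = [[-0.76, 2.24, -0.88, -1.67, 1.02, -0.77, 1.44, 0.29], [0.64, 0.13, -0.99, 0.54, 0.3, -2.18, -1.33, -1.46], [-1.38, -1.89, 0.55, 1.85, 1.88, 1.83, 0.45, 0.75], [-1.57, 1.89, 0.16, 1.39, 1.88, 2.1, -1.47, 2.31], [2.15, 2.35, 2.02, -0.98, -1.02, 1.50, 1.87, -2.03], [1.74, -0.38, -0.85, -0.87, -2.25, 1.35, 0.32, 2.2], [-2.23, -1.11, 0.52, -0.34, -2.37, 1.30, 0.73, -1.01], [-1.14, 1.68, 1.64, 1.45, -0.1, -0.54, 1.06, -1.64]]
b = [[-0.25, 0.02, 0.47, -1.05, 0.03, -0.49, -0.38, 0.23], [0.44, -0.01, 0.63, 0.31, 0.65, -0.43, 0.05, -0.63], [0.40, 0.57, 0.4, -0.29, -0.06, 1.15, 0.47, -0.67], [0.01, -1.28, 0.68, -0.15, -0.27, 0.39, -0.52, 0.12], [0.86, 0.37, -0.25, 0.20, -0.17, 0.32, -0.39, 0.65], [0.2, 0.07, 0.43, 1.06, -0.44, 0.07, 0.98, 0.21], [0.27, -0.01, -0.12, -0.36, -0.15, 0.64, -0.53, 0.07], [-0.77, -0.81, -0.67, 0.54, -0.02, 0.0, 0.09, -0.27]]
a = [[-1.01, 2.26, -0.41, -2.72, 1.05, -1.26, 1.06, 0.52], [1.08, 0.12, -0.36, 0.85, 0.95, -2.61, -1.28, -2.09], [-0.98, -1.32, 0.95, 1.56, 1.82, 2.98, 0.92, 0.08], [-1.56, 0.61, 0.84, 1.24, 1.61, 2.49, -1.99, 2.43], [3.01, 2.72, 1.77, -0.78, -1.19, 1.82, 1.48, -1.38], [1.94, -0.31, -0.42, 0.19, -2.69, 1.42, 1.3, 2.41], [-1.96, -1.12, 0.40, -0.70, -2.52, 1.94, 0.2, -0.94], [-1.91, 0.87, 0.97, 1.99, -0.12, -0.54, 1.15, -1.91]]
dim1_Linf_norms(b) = [1.05, 0.65, 1.15, 1.28, 0.86, 1.06, 0.64, 0.81]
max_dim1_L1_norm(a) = 14.15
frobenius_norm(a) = 12.55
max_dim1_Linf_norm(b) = 1.28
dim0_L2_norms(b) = [1.36, 1.66, 1.4, 1.7, 0.86, 1.55, 1.43, 1.21]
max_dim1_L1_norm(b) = 4.01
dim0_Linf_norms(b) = [0.86, 1.28, 0.68, 1.06, 0.65, 1.15, 0.98, 0.67]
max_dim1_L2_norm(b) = 1.65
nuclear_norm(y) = 29.19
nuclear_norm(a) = 31.58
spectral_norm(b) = 2.08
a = y + b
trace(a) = -0.18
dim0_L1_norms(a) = [13.45, 9.33, 6.12, 10.03, 11.95, 15.06, 9.38, 11.76]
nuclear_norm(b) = 9.67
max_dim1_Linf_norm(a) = 3.01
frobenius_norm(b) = 4.02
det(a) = 4230.78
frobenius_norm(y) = 11.61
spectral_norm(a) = 6.68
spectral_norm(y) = 6.36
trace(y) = 0.73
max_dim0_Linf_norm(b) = 1.28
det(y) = 6333.13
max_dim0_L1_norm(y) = 11.69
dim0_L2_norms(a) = [5.09, 4.09, 2.51, 4.15, 4.79, 5.73, 3.58, 4.77]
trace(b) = -0.91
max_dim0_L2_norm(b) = 1.7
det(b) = 0.00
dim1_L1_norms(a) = [10.29, 9.34, 10.61, 12.77, 14.15, 10.68, 9.78, 9.46]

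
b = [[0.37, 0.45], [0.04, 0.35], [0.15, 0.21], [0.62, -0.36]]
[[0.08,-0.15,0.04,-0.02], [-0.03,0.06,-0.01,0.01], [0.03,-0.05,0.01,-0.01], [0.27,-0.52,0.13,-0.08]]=b @ [[0.36, -0.70, 0.17, -0.11], [-0.12, 0.24, -0.06, 0.04]]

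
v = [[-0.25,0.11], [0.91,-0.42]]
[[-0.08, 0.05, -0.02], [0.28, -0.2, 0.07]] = v@[[0.41, 0.09, 0.39], [0.21, 0.66, 0.69]]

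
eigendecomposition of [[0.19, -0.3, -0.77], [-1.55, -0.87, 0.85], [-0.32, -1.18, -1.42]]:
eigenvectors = [[-0.6, -0.43, 0.42], [0.67, 0.49, -0.25], [-0.43, -0.76, 0.87]]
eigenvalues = [-0.03, -0.84, -1.23]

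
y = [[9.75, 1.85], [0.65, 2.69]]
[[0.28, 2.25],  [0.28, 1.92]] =y@ [[0.01, 0.10], [0.1, 0.69]]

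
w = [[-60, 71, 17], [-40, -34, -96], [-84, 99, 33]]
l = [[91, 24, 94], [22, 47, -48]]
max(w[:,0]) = -40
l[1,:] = [22, 47, -48]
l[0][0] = 91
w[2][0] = -84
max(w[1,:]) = -34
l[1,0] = 22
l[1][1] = 47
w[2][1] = 99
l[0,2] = 94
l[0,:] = [91, 24, 94]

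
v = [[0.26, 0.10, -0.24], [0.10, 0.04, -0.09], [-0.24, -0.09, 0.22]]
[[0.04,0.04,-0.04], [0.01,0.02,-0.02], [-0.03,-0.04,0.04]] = v@[[0.01, 0.17, -0.01], [0.01, 0.07, -0.06], [-0.14, 0.04, 0.14]]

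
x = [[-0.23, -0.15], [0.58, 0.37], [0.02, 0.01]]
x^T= [[-0.23, 0.58, 0.02],[-0.15, 0.37, 0.01]]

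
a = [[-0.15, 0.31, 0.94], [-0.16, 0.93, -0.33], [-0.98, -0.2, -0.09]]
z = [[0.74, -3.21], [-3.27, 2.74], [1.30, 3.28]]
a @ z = [[0.10,4.41], [-3.59,1.98], [-0.19,2.30]]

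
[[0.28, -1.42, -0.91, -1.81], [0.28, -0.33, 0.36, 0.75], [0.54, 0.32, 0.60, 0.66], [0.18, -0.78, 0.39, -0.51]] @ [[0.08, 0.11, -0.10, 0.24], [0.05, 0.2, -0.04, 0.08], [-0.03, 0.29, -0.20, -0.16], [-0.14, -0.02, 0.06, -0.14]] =[[0.23, -0.48, 0.1, 0.35], [-0.11, 0.05, -0.04, -0.12], [-0.05, 0.28, -0.15, -0.03], [0.04, -0.01, -0.1, -0.01]]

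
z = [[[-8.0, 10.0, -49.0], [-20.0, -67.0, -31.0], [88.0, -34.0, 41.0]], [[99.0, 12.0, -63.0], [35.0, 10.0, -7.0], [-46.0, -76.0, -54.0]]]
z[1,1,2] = -7.0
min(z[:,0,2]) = -63.0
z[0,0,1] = 10.0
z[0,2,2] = 41.0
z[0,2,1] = -34.0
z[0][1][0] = -20.0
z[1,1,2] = -7.0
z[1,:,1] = [12.0, 10.0, -76.0]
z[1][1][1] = 10.0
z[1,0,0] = 99.0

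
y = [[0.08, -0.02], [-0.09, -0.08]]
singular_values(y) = [0.13, 0.06]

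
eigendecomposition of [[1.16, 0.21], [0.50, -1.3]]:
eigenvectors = [[0.98, -0.08], [0.2, 1.0]]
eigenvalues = [1.2, -1.34]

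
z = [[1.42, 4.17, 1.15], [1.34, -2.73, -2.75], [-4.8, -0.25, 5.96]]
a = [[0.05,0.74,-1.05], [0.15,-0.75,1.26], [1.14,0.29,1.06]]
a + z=[[1.47, 4.91, 0.1], [1.49, -3.48, -1.49], [-3.66, 0.04, 7.02]]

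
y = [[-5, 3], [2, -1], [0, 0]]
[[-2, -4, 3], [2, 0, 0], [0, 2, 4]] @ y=[[2, -2], [-10, 6], [4, -2]]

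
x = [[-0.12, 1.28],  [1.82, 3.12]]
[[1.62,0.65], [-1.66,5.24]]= x@[[-2.66, 1.73], [1.02, 0.67]]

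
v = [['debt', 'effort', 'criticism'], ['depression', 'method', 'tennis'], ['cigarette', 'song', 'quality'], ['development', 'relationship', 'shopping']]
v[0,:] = ['debt', 'effort', 'criticism']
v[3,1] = 'relationship'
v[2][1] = 'song'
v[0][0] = 'debt'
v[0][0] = 'debt'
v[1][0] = 'depression'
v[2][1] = 'song'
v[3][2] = 'shopping'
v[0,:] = ['debt', 'effort', 'criticism']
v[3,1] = 'relationship'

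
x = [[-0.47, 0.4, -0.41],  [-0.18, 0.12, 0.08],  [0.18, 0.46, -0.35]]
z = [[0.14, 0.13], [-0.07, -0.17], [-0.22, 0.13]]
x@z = [[-0.0, -0.18],[-0.05, -0.03],[0.07, -0.1]]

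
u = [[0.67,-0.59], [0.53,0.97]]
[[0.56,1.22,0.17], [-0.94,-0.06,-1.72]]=u @[[-0.01, 1.19, -0.88], [-0.96, -0.71, -1.29]]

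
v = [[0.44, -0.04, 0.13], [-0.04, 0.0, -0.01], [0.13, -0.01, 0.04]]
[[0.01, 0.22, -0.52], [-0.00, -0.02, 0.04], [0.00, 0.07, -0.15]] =v @ [[0.18, 0.49, -0.76], [0.1, 0.86, 1.45], [-0.52, 0.33, -0.97]]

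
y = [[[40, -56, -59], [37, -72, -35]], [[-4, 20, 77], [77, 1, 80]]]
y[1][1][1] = 1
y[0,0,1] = -56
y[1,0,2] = 77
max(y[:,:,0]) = 77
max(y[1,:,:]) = 80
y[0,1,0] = 37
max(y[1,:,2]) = 80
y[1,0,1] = 20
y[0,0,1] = -56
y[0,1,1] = -72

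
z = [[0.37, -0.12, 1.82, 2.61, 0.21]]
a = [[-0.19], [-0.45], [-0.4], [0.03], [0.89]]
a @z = [[-0.07,0.02,-0.35,-0.5,-0.04], [-0.17,0.05,-0.82,-1.17,-0.09], [-0.15,0.05,-0.73,-1.04,-0.08], [0.01,-0.0,0.05,0.08,0.01], [0.33,-0.11,1.62,2.32,0.19]]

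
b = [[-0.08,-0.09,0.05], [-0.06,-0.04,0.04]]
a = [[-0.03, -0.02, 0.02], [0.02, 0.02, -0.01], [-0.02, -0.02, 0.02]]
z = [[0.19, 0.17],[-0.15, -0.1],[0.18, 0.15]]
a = z @ b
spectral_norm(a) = 0.06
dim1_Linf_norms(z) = [0.19, 0.15, 0.18]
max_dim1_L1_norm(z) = 0.36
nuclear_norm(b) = 0.17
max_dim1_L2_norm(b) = 0.13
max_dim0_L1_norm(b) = 0.14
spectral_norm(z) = 0.39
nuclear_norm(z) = 0.41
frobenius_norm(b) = 0.15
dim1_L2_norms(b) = [0.13, 0.08]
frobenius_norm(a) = 0.06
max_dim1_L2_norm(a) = 0.04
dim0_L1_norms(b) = [0.14, 0.13, 0.09]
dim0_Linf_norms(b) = [0.08, 0.09, 0.05]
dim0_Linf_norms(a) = [0.03, 0.02, 0.02]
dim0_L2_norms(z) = [0.3, 0.25]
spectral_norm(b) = 0.15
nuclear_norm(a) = 0.07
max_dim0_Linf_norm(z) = 0.19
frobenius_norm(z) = 0.39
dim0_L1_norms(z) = [0.52, 0.42]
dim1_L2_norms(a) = [0.04, 0.03, 0.03]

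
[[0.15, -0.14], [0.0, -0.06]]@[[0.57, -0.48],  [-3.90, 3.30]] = [[0.63, -0.53], [0.23, -0.20]]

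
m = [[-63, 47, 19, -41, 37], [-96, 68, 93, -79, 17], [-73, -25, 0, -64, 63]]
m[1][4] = 17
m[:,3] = [-41, -79, -64]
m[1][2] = 93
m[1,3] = -79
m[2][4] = 63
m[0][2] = 19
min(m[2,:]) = -73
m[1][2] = 93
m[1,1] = 68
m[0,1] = 47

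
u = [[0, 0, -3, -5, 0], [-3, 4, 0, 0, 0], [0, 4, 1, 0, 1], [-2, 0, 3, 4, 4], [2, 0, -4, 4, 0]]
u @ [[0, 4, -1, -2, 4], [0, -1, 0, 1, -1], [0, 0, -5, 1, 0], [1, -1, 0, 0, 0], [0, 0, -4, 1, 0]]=[[-5, 5, 15, -3, 0], [0, -16, 3, 10, -16], [0, -4, -9, 6, -4], [4, -12, -29, 11, -8], [4, 4, 18, -8, 8]]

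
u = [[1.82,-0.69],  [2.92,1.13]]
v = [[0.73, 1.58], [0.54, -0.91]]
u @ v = [[0.96, 3.50], [2.74, 3.59]]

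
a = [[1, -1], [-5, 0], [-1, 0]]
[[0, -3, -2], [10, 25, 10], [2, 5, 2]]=a@[[-2, -5, -2], [-2, -2, 0]]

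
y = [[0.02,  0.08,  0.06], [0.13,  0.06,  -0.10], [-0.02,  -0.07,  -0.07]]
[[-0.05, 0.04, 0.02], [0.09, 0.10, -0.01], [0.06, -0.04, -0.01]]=y @ [[0.15, 0.60, -0.3], [-0.12, 0.35, 0.37], [-0.75, 0.04, -0.11]]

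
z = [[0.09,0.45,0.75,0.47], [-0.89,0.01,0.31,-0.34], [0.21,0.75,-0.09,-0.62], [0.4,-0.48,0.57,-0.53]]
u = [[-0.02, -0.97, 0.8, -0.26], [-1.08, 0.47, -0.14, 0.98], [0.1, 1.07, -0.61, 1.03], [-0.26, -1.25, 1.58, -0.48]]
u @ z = [[0.93, 0.71, -0.54, -0.04], [-0.15, -1.06, -0.09, -1.1], [-0.66, -0.9, 1.05, -0.48], [1.23, 1.29, -1.00, -0.42]]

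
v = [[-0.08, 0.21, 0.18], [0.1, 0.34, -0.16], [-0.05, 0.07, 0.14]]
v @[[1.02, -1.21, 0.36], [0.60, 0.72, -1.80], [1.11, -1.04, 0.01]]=[[0.24, 0.06, -0.4],[0.13, 0.29, -0.58],[0.15, -0.03, -0.14]]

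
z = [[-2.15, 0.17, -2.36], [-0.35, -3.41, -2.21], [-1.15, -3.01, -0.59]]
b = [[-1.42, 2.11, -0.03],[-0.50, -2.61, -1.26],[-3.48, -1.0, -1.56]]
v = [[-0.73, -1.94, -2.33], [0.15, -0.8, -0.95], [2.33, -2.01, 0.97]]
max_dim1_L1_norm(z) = 5.97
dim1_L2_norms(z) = [3.2, 4.08, 3.28]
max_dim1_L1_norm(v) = 5.31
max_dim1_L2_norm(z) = 4.08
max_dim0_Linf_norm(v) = 2.33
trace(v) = -0.56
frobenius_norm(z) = 6.13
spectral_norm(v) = 3.35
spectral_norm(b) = 4.39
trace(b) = -5.59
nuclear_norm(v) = 6.84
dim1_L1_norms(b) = [3.56, 4.37, 6.04]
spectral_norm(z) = 5.31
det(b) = 3.87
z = v + b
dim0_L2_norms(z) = [2.46, 4.55, 3.29]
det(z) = 17.14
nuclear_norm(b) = 8.02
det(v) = 2.90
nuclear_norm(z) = 9.29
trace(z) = -6.15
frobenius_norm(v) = 4.66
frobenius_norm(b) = 5.54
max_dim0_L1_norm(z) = 6.59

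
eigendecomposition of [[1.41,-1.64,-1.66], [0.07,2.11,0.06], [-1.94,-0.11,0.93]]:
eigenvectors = [[-0.62,0.72,0.4], [0.03,0.01,0.57], [-0.78,-0.69,-0.72]]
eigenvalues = [-0.6, 2.97, 2.08]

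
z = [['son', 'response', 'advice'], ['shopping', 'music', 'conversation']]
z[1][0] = 'shopping'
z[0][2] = 'advice'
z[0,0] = 'son'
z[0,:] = ['son', 'response', 'advice']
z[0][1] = 'response'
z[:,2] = ['advice', 'conversation']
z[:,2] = ['advice', 'conversation']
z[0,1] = 'response'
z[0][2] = 'advice'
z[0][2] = 'advice'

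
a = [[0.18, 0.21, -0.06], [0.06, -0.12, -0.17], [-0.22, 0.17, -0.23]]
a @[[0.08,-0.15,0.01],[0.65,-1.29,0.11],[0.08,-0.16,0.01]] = [[0.15, -0.29, 0.02],  [-0.09, 0.17, -0.01],  [0.07, -0.15, 0.01]]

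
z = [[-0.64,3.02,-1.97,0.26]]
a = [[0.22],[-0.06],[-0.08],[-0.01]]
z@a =[[-0.17]]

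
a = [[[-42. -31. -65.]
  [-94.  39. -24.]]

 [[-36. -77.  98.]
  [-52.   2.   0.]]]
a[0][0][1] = -31.0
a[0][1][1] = 39.0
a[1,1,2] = 0.0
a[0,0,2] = -65.0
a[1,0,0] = -36.0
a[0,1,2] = -24.0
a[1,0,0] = -36.0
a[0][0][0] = -42.0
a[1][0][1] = -77.0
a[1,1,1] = 2.0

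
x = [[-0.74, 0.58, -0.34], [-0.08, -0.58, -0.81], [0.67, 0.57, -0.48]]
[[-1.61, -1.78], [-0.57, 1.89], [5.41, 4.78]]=x @ [[4.84, 4.34], [2.49, 0.59], [-1.56, -3.19]]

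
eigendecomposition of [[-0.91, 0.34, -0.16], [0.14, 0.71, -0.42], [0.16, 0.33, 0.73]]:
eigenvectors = [[-0.99+0.00j, -0.16-0.03j, -0.16+0.03j], [0.10+0.00j, -0.72+0.00j, (-0.72-0j)], [(0.07+0j), (-0.01+0.67j), (-0.01-0.67j)]]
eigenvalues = [(-0.93+0j), (0.73+0.39j), (0.73-0.39j)]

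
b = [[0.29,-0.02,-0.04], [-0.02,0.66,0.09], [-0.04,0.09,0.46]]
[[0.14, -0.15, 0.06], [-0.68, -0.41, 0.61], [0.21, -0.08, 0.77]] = b @ [[0.49,-0.56,0.46],[-1.12,-0.63,0.72],[0.72,-0.09,1.58]]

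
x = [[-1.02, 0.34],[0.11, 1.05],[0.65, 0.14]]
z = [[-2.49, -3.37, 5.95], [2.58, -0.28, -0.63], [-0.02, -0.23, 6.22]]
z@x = [[6.04, -3.55], [-3.07, 0.50], [4.04, 0.62]]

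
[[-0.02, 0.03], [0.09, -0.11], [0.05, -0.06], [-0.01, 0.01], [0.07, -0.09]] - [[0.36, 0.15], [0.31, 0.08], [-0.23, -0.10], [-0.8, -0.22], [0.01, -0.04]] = [[-0.38,-0.12], [-0.22,-0.19], [0.28,0.04], [0.79,0.23], [0.06,-0.05]]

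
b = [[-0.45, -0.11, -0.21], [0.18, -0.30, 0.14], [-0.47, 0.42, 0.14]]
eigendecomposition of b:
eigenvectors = [[0.48, -0.19, -0.27], [-0.6, -0.83, 0.13], [0.65, 0.53, 0.95]]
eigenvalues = [-0.6, -0.35, 0.33]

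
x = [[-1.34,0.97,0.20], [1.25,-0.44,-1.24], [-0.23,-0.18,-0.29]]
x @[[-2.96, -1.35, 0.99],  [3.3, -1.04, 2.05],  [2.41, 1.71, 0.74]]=[[7.65, 1.14, 0.81], [-8.14, -3.35, -0.58], [-0.61, 0.0, -0.81]]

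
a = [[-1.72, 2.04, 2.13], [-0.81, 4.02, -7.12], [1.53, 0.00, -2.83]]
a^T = [[-1.72, -0.81, 1.53], [2.04, 4.02, 0.00], [2.13, -7.12, -2.83]]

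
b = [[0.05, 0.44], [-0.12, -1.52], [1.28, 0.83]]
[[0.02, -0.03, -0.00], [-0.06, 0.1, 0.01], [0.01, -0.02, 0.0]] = b@[[-0.02, 0.03, 0.01],[0.04, -0.07, -0.01]]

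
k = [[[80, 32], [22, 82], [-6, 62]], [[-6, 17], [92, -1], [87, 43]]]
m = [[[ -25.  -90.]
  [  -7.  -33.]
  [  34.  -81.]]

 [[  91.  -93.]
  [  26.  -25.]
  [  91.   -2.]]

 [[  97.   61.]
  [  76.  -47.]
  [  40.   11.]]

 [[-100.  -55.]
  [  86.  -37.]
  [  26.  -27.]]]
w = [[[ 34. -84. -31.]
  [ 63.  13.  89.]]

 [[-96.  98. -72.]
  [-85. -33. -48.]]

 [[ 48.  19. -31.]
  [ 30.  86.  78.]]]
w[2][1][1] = 86.0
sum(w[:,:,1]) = 99.0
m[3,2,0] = 26.0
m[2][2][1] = 11.0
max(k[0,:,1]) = 82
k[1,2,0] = 87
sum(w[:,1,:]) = 193.0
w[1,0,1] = 98.0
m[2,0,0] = 97.0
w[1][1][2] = -48.0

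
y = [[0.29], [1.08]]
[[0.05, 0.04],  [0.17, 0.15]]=y @ [[0.16, 0.14]]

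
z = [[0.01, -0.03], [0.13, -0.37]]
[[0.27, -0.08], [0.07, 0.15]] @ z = [[-0.01, 0.02], [0.02, -0.06]]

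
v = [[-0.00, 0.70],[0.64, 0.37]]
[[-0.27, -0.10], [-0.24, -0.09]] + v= [[-0.27, 0.60], [0.40, 0.28]]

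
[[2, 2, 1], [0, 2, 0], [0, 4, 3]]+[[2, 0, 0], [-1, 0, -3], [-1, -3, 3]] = [[4, 2, 1], [-1, 2, -3], [-1, 1, 6]]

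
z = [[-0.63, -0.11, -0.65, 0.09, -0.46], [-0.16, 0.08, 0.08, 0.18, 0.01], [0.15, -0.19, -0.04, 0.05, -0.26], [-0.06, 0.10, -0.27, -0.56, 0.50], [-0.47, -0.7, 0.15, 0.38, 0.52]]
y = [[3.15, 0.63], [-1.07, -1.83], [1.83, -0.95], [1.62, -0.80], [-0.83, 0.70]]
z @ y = [[-2.53, 0.03], [-0.16, -0.46], [0.90, 0.26], [-2.11, 0.83], [-0.27, 0.9]]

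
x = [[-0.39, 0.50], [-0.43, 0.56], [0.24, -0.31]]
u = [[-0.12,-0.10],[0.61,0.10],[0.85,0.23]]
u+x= [[-0.51, 0.4],[0.18, 0.66],[1.09, -0.08]]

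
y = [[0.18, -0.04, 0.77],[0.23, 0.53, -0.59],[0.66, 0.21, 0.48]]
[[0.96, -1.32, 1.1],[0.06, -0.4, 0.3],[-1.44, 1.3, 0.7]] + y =[[1.14, -1.36, 1.87], [0.29, 0.13, -0.29], [-0.78, 1.51, 1.18]]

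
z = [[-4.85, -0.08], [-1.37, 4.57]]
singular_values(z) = [5.43, 4.11]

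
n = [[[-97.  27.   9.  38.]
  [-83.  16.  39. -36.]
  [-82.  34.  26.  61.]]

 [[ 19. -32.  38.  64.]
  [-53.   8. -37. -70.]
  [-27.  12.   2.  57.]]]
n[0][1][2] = 39.0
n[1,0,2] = 38.0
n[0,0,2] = 9.0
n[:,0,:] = [[-97.0, 27.0, 9.0, 38.0], [19.0, -32.0, 38.0, 64.0]]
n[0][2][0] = -82.0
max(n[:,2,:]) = 61.0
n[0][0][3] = 38.0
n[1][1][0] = -53.0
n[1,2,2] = 2.0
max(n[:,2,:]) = 61.0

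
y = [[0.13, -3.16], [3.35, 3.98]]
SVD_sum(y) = [[-1.34, -2.30], [2.58, 4.43]] + [[1.47, -0.86], [0.77, -0.45]]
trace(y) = 4.11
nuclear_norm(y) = 7.70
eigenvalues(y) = [(2.06+2.62j), (2.06-2.62j)]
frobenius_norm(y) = 6.09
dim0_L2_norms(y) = [3.35, 5.08]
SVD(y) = [[0.46, -0.89], [-0.89, -0.46]] @ diag([5.776764764829287, 1.922079304250175]) @ [[-0.5, -0.86], [-0.86, 0.5]]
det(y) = 11.10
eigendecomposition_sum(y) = [[(0.06+2.07j), -1.58+1.24j], [(1.68-1.31j), (1.99+0.56j)]] + [[0.07-2.07j,  (-1.58-1.24j)], [(1.68+1.31j),  1.99-0.56j]]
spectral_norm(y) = 5.78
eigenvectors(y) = [[0.41-0.56j, 0.41+0.56j], [(-0.72+0j), (-0.72-0j)]]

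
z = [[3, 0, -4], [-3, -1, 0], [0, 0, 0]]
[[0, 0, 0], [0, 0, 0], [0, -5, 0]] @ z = [[0, 0, 0], [0, 0, 0], [15, 5, 0]]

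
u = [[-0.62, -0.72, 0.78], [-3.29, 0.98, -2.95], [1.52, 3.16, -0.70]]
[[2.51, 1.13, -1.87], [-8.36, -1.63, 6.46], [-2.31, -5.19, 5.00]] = u@[[-0.22, 0.05, -0.34], [0.06, -1.68, 1.45], [3.10, -0.06, -1.33]]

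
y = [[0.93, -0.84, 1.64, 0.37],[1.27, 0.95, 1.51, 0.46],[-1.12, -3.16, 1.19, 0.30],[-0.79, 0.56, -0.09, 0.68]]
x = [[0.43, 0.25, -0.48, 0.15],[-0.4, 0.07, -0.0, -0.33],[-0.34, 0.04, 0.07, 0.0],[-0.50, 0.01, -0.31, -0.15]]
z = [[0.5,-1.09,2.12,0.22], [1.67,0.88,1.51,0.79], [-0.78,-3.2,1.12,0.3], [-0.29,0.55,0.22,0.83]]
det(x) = 0.02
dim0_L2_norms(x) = [0.84, 0.26, 0.58, 0.39]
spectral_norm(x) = 0.92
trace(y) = 3.75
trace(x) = 0.42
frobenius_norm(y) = 4.85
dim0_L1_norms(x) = [1.67, 0.37, 0.86, 0.63]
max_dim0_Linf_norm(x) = 0.5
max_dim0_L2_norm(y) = 3.45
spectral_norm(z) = 3.94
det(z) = -5.63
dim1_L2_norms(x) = [0.71, 0.52, 0.35, 0.61]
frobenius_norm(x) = 1.12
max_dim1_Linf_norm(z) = 3.2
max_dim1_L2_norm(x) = 0.71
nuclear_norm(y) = 7.88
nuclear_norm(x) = 1.87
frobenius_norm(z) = 5.08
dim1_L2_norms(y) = [2.1, 2.24, 3.57, 1.19]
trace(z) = 3.33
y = z + x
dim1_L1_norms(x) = [1.31, 0.8, 0.45, 0.97]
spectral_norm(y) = 3.80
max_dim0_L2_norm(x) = 0.84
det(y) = 1.71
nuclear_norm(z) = 8.41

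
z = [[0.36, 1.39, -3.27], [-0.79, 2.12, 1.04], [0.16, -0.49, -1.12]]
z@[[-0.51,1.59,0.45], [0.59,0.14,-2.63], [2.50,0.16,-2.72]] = [[-7.54, 0.24, 5.4], [4.25, -0.79, -8.76], [-3.17, 0.01, 4.41]]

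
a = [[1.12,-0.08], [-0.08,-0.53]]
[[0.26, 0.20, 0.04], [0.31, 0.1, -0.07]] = a@[[0.19, 0.16, 0.04], [-0.62, -0.21, 0.12]]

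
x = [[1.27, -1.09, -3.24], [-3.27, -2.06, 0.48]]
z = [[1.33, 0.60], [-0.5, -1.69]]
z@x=[[-0.27, -2.69, -4.02], [4.89, 4.03, 0.81]]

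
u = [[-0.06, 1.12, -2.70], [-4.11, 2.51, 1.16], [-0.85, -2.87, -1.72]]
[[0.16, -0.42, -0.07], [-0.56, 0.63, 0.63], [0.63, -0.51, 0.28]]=u @ [[0.01, -0.05, -0.18], [-0.15, 0.08, -0.05], [-0.12, 0.19, 0.01]]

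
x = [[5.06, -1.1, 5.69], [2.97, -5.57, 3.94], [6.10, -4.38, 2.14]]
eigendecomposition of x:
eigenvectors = [[0.78+0.00j,-0.39-0.14j,-0.39+0.14j], [(0.32+0j),(0.34-0.48j),0.34+0.48j], [0.53+0.00j,(0.69+0j),0.69-0.00j]]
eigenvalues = [(8.5+0j), (-3.43+1.77j), (-3.43-1.77j)]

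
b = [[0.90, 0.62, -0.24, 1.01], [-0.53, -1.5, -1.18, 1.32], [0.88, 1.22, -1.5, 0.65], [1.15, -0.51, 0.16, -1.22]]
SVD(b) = [[-0.38, 0.34, -0.0, -0.86], [-0.57, -0.71, -0.41, -0.02], [-0.62, 0.58, -0.16, 0.51], [0.38, 0.22, -0.90, -0.08]] @ diag([2.689882594201246, 2.4097701751535925, 1.4912800516459797, 0.8386436310592037]) @ [[-0.06, -0.12, 0.65, -0.75], [0.60, 0.77, -0.03, -0.2], [-0.64, 0.59, 0.39, 0.3], [-0.48, 0.20, -0.65, -0.56]]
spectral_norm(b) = 2.69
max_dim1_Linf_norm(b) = 1.5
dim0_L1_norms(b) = [3.46, 3.85, 3.08, 4.2]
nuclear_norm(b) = 7.43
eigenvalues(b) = [(1.25+0j), (-1.29+0j), (-1.64+1.52j), (-1.64-1.52j)]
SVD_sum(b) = [[0.06, 0.12, -0.68, 0.77], [0.09, 0.18, -1.01, 1.15], [0.09, 0.20, -1.08, 1.24], [-0.06, -0.12, 0.66, -0.75]] + [[0.50, 0.64, -0.03, -0.16], [-1.02, -1.32, 0.06, 0.34], [0.84, 1.08, -0.05, -0.28], [0.32, 0.41, -0.02, -0.11]] + [[0.00, -0.0, -0.00, -0.00], [0.39, -0.36, -0.24, -0.18], [0.15, -0.14, -0.09, -0.07], [0.86, -0.79, -0.52, -0.4]] + [[0.34, -0.14, 0.47, 0.4], [0.01, -0.00, 0.01, 0.01], [-0.2, 0.08, -0.28, -0.24], [0.03, -0.01, 0.04, 0.04]]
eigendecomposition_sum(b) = [[1.07-0.00j, 0.11+0.00j, (-0.11+0j), (0.46+0j)], [-0.12+0.00j, -0.01+0.00j, (0.01-0j), -0.05+0.00j], [0.42-0.00j, 0.04+0.00j, -0.04+0.00j, (0.18+0j)], [0.55-0.00j, 0.05+0.00j, -0.06+0.00j, (0.24+0j)]] + [[(-0.13-0j), 0.02-0.00j, (0.14+0j), 0.16-0.00j], [-0.05-0.00j, (0.01-0j), 0.05+0.00j, (0.06-0j)], [0.59+0.00j, -0.11+0.00j, (-0.61-0j), -0.71+0.00j], [0.46+0.00j, (-0.09+0j), (-0.48-0j), (-0.56+0j)]] + [[-0.02+0.05j, (0.24+0.16j), -0.13+0.18j, (0.19-0.2j)],[(-0.18-0.1j), (-0.75+0.86j), -0.62-0.62j, (0.66+0.86j)],[(-0.06+0.13j), 0.64+0.50j, -0.42+0.47j, 0.59-0.50j],[0.07-0.06j, -0.24-0.44j, 0.35-0.16j, -0.45+0.14j]] + [[-0.02-0.05j, (0.24-0.16j), -0.13-0.18j, (0.19+0.2j)],[(-0.18+0.1j), (-0.75-0.86j), (-0.62+0.62j), (0.66-0.86j)],[(-0.06-0.13j), (0.64-0.5j), -0.42-0.47j, 0.59+0.50j],[(0.07+0.06j), (-0.24+0.44j), (0.35+0.16j), (-0.45-0.14j)]]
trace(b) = -3.32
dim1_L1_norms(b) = [2.77, 4.53, 4.25, 3.04]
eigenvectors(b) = [[0.84+0.00j, (0.18+0j), (-0.03-0.19j), -0.03+0.19j], [(-0.1+0j), (0.07+0j), (0.75+0j), 0.75-0.00j], [0.33+0.00j, -0.77+0.00j, -0.03-0.54j, (-0.03+0.54j)], [(0.43+0j), (-0.61+0j), (-0.12+0.31j), -0.12-0.31j]]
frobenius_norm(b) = 4.00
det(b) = -8.11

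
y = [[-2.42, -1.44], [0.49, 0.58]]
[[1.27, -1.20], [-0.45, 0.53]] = y@[[-0.12, -0.1],[-0.68, 1.00]]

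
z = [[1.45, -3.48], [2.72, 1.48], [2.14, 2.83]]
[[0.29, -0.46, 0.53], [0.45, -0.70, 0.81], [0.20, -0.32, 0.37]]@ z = [[0.3, -0.19], [0.48, -0.31], [0.21, -0.12]]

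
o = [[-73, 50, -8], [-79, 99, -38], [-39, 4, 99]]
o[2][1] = 4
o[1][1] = 99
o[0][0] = -73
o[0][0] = -73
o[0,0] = -73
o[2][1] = 4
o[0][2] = -8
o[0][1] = 50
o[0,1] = 50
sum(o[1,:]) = -18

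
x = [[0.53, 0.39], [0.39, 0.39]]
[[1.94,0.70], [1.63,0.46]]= x@[[2.19, 1.72], [2.00, -0.55]]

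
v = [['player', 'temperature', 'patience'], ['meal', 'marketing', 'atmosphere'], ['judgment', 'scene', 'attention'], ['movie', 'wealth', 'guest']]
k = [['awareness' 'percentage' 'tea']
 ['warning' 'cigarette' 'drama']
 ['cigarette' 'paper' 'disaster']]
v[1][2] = 'atmosphere'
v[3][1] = 'wealth'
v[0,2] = 'patience'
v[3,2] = 'guest'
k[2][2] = 'disaster'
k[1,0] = 'warning'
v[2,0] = 'judgment'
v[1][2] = 'atmosphere'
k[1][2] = 'drama'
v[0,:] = ['player', 'temperature', 'patience']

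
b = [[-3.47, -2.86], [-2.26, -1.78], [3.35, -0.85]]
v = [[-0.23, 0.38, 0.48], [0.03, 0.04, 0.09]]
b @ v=[[0.71, -1.43, -1.92],[0.47, -0.93, -1.24],[-0.8, 1.24, 1.53]]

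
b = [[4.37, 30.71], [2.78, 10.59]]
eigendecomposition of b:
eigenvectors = [[-0.98, -0.92], [0.21, -0.39]]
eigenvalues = [-2.27, 17.23]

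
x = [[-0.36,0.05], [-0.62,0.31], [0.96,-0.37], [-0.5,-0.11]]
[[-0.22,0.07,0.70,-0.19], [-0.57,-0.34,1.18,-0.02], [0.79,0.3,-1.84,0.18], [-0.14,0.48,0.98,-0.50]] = x @ [[0.48, -0.50, -1.95, 0.7], [-0.89, -2.11, -0.09, 1.32]]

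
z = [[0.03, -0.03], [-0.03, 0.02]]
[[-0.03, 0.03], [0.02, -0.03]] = z@[[-0.14,0.99], [0.99,0.14]]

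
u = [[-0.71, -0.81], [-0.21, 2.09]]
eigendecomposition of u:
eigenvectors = [[-1.0, 0.27], [-0.07, -0.96]]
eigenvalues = [-0.77, 2.15]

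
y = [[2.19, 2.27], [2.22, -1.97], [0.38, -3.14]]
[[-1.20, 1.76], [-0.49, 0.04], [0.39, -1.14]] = y @ [[-0.37, 0.38], [-0.17, 0.41]]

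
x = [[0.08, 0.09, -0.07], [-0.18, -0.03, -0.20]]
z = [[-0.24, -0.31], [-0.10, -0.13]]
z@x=[[0.04, -0.01, 0.08],[0.02, -0.01, 0.03]]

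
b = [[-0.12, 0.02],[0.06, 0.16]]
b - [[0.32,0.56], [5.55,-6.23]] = [[-0.44, -0.54], [-5.49, 6.39]]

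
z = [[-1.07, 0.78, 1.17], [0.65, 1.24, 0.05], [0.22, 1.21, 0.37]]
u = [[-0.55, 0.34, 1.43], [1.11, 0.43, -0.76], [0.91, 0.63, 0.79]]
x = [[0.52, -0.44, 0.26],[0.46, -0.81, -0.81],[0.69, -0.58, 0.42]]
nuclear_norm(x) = 2.43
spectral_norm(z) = 2.09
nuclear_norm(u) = 3.70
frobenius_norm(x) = 1.74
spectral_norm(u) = 1.95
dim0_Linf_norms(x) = [0.69, 0.81, 0.81]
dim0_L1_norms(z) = [1.94, 3.23, 1.59]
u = x + z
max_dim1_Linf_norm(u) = 1.43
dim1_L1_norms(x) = [1.22, 2.08, 1.69]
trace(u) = 0.67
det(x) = -0.01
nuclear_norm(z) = 3.63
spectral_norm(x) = 1.45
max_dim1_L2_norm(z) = 1.77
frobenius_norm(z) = 2.60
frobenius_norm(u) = 2.51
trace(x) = 0.13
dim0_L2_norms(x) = [0.98, 1.09, 0.95]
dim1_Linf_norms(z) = [1.17, 1.24, 1.21]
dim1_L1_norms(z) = [3.02, 1.94, 1.8]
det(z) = -0.00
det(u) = -0.54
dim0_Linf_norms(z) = [1.07, 1.24, 1.17]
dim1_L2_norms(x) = [0.73, 1.23, 0.99]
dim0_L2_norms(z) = [1.27, 1.9, 1.23]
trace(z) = 0.54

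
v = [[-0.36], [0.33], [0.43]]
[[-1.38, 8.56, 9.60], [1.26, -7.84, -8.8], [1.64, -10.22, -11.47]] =v @ [[3.82, -23.77, -26.67]]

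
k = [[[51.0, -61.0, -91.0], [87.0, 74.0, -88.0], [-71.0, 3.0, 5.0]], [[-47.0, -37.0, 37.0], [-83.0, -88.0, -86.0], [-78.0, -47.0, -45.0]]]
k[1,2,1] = -47.0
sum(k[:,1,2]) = -174.0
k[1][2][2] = -45.0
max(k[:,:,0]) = 87.0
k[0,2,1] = 3.0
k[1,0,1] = -37.0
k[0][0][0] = 51.0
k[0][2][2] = 5.0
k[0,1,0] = 87.0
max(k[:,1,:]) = 87.0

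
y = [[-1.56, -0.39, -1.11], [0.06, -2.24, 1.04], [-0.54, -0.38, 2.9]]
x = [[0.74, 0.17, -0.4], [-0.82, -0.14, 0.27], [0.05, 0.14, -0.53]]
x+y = [[-0.82, -0.22, -1.51], [-0.76, -2.38, 1.31], [-0.49, -0.24, 2.37]]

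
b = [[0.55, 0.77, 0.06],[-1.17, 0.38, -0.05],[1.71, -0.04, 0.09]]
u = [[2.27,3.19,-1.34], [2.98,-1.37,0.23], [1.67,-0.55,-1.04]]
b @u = [[3.64,0.67,-0.62], [-1.61,-4.23,1.71], [3.91,5.46,-2.39]]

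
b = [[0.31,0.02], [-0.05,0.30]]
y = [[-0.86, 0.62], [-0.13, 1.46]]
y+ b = [[-0.55, 0.64], [-0.18, 1.76]]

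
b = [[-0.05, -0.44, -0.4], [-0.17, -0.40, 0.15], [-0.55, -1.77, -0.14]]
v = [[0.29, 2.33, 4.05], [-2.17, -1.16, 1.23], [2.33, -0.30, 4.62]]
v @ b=[[-2.64, -8.23, -0.33], [-0.37, -0.76, 0.52], [-2.61, -9.08, -1.62]]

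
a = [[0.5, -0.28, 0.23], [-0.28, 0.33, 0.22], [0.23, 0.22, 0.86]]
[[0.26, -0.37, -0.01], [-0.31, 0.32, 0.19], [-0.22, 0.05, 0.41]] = a@[[0.62, -0.15, -0.38], [-0.15, 0.93, -0.14], [-0.38, -0.14, 0.61]]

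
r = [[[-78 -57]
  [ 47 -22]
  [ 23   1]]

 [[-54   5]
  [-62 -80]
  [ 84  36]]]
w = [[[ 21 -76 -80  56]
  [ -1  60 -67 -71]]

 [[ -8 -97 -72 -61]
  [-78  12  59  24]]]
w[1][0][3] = -61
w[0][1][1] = 60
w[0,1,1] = 60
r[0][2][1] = 1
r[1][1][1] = -80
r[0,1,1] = -22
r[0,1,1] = -22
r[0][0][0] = -78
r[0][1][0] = 47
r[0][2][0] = 23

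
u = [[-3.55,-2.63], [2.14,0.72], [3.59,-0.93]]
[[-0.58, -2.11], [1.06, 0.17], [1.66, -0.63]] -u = [[2.97, 0.52], [-1.08, -0.55], [-1.93, 0.3]]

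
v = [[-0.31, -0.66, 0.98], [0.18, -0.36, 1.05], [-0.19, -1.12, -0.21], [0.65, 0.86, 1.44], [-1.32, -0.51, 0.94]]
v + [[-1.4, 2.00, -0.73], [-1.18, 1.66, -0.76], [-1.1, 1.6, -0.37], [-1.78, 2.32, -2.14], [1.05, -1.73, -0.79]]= [[-1.71, 1.34, 0.25], [-1.0, 1.30, 0.29], [-1.29, 0.48, -0.58], [-1.13, 3.18, -0.7], [-0.27, -2.24, 0.15]]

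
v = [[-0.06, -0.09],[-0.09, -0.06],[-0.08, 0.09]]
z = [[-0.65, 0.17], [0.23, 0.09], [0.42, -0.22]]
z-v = [[-0.59, 0.26], [0.32, 0.15], [0.5, -0.31]]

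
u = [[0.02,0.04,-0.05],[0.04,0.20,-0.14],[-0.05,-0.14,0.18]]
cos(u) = [[1.0,-0.01,0.01], [-0.01,0.97,0.03], [0.01,0.03,0.97]]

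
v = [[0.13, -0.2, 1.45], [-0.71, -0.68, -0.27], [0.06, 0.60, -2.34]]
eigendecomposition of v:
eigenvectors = [[-0.72, -0.36, -0.50],[0.68, 0.89, -0.07],[0.16, 0.27, 0.87]]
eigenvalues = [0.0, -0.47, -2.42]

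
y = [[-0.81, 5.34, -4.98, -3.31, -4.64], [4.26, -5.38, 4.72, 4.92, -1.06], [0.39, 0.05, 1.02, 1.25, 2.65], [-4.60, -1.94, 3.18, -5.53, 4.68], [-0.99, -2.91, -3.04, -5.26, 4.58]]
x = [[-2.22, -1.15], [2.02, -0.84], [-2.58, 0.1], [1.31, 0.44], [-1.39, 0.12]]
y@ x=[[27.55, -6.07], [-24.58, 2.13], [-5.44, 0.48], [-15.66, 5.37], [-9.09, 1.51]]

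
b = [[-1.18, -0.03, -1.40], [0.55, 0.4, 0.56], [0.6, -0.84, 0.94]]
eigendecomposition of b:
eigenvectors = [[(0.77+0j), (-0.7+0j), -0.70-0.00j], [-0.18+0.00j, 0.21-0.10j, (0.21+0.1j)], [-0.61+0.00j, 0.65+0.18j, (0.65-0.18j)]]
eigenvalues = [(-0.08+0j), (0.12+0.35j), (0.12-0.35j)]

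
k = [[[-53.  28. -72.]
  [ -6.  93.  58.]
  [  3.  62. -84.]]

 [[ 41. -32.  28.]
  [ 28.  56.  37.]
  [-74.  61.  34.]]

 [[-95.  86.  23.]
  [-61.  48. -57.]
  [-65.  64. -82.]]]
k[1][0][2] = 28.0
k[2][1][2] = -57.0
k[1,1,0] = 28.0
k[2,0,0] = -95.0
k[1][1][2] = 37.0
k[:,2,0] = [3.0, -74.0, -65.0]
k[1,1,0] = 28.0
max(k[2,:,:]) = 86.0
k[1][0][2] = 28.0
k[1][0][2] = 28.0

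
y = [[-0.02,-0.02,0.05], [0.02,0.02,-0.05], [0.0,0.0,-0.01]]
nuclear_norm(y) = 0.09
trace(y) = -0.01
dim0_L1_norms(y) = [0.04, 0.04, 0.11]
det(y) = 0.00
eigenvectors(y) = [[0.71-0.00j, 0.71+0.00j, (-0.7+0j)], [(-0.71+0j), -0.71-0.00j, (0.7+0j)], [0.00+0.00j, -0j, (0.14+0j)]]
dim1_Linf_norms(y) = [0.05, 0.05, 0.01]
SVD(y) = [[-0.70, -0.08, -0.71], [0.70, 0.08, -0.71], [0.11, -0.99, 0.0]] @ diag([0.08170699892856495, 0.004895541449878894, 2.9076623435182927e-18]) @ [[0.34,0.34,-0.87], [0.62,0.62,0.49], [0.71,-0.71,0.0]]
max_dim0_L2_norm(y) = 0.07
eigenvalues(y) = [(-0+0j), (-0-0j), (-0.01+0j)]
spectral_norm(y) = 0.08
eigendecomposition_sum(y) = [[-0.01-0.00j, (-0.01-0j), -0.00+0.00j],[(0.01+0j), (0.01+0j), -0j],[(-0+0j), -0.00+0.00j, (-0+0j)]] + [[(-0.01-0j),-0.01-0.00j,(-0-0j)],[(0.01+0j),(0.01+0j),0.00+0.00j],[-0j,-0j,0.00-0.00j]] + [[-0.00+0.00j, -0.00+0.00j, (0.05-0j)], [(-0+0j), (-0+0j), -0.05+0.00j], [-0.00+0.00j, -0.00+0.00j, -0.01+0.00j]]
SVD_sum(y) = [[-0.02, -0.02, 0.05], [0.02, 0.02, -0.05], [0.0, 0.00, -0.01]] + [[-0.00, -0.0, -0.0], [0.0, 0.00, 0.0], [-0.0, -0.0, -0.0]] + [[-0.00, 0.0, -0.00], [-0.0, 0.0, -0.0], [0.0, -0.0, 0.0]]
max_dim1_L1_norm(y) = 0.09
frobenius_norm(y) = 0.08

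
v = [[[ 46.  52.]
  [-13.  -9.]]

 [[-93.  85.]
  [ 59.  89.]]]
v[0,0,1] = 52.0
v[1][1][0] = 59.0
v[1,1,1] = 89.0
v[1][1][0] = 59.0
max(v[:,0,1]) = 85.0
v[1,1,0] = 59.0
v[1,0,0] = -93.0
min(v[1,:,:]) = -93.0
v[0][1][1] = -9.0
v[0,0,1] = 52.0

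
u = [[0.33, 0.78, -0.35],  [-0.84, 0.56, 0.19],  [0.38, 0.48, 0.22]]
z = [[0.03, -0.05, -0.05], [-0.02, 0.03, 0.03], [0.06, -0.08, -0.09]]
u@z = [[-0.03, 0.03, 0.04], [-0.02, 0.04, 0.04], [0.02, -0.02, -0.02]]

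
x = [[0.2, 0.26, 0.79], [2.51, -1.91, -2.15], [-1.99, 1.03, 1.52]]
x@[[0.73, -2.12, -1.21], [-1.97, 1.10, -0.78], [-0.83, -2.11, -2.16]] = [[-1.02, -1.80, -2.15], [7.38, -2.89, 3.10], [-4.74, 2.14, -1.68]]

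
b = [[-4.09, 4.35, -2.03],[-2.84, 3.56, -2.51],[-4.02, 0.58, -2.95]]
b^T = [[-4.09, -2.84, -4.02], [4.35, 3.56, 0.58], [-2.03, -2.51, -2.95]]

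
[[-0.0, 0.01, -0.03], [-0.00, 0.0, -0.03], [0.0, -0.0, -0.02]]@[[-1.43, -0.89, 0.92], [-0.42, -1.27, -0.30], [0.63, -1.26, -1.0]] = [[-0.02,0.03,0.03], [-0.02,0.04,0.03], [-0.01,0.03,0.02]]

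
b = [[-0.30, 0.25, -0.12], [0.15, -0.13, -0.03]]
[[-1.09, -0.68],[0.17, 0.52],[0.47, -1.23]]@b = [[0.22, -0.18, 0.15],[0.03, -0.03, -0.04],[-0.33, 0.28, -0.02]]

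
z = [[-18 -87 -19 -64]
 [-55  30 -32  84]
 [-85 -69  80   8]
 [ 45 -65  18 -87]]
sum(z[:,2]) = 47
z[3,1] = -65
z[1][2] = -32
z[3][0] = 45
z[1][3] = 84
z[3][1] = -65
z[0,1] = -87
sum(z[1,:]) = 27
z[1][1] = 30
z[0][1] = -87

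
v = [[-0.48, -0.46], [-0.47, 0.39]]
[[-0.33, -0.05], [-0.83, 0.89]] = v @ [[1.27, -0.96], [-0.60, 1.12]]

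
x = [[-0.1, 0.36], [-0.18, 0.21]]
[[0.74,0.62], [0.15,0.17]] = x@[[2.29, 1.54],[2.69, 2.15]]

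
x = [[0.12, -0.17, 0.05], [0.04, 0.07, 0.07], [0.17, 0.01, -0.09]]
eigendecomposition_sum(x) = [[(-0.02-0j), -0.02+0.00j, (0.04-0j)],  [(-0.02-0j), (-0.01+0j), (0.03-0j)],  [(0.06+0j), 0.05-0.00j, (-0.12+0j)]] + [[(0.07+0.02j), -0.08+0.07j, 0.01+0.03j], [0.03-0.05j, 0.04+0.07j, (0.02+0j)], [(0.05-0.01j), (-0.02+0.07j), (0.01+0.02j)]] + [[(0.07-0.02j), (-0.08-0.07j), (0.01-0.03j)],[0.03+0.05j, 0.04-0.07j, (0.02-0j)],[0.05+0.01j, (-0.02-0.07j), 0.01-0.02j]]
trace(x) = 0.10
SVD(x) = [[-0.81, 0.57, -0.15], [0.05, -0.19, -0.98], [-0.59, -0.80, 0.13]] @ diag([0.237503253565818, 0.16493224675766663, 0.10339032123520547]) @ [[-0.82, 0.57, 0.07], [-0.45, -0.72, 0.53], [-0.35, -0.40, -0.85]]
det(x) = -0.00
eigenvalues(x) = [(-0.15+0j), (0.13+0.11j), (0.13-0.11j)]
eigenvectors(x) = [[-0.32+0.00j, 0.70+0.00j, (0.7-0j)], [(-0.23+0j), (0.11-0.5j), (0.11+0.5j)], [0.92+0.00j, (0.44-0.24j), (0.44+0.24j)]]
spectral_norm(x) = 0.24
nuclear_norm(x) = 0.51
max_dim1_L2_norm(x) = 0.21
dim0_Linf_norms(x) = [0.17, 0.17, 0.09]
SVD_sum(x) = [[0.16, -0.11, -0.01],[-0.01, 0.01, 0.00],[0.12, -0.08, -0.01]] + [[-0.04, -0.07, 0.05],[0.01, 0.02, -0.02],[0.06, 0.09, -0.07]] + [[0.01, 0.01, 0.01], [0.04, 0.04, 0.09], [-0.00, -0.01, -0.01]]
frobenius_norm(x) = 0.31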